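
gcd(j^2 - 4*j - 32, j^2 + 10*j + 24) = j + 4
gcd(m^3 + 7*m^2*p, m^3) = m^2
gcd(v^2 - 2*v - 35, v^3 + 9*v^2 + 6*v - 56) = 1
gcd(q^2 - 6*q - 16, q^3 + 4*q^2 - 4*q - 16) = q + 2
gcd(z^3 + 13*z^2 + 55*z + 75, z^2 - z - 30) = z + 5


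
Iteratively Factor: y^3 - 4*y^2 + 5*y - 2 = (y - 1)*(y^2 - 3*y + 2) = (y - 2)*(y - 1)*(y - 1)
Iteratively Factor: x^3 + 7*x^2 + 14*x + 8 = (x + 1)*(x^2 + 6*x + 8) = (x + 1)*(x + 4)*(x + 2)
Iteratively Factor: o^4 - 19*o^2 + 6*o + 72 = (o + 4)*(o^3 - 4*o^2 - 3*o + 18) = (o - 3)*(o + 4)*(o^2 - o - 6) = (o - 3)*(o + 2)*(o + 4)*(o - 3)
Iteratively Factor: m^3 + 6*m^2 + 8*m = (m)*(m^2 + 6*m + 8) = m*(m + 4)*(m + 2)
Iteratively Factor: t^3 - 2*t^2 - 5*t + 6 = (t + 2)*(t^2 - 4*t + 3) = (t - 3)*(t + 2)*(t - 1)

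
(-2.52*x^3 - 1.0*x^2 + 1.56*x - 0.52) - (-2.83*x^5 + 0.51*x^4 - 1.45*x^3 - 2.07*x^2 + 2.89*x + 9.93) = 2.83*x^5 - 0.51*x^4 - 1.07*x^3 + 1.07*x^2 - 1.33*x - 10.45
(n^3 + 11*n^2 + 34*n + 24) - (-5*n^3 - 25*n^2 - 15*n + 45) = 6*n^3 + 36*n^2 + 49*n - 21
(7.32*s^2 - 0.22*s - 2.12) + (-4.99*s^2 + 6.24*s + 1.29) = 2.33*s^2 + 6.02*s - 0.83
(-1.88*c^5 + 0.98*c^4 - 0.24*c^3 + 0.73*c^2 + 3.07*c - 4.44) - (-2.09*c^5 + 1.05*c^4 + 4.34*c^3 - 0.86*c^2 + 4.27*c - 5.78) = 0.21*c^5 - 0.0700000000000001*c^4 - 4.58*c^3 + 1.59*c^2 - 1.2*c + 1.34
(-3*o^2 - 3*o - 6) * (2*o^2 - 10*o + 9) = -6*o^4 + 24*o^3 - 9*o^2 + 33*o - 54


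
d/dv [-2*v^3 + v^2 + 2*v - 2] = -6*v^2 + 2*v + 2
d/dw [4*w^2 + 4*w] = 8*w + 4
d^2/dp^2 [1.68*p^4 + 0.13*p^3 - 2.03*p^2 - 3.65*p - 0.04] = 20.16*p^2 + 0.78*p - 4.06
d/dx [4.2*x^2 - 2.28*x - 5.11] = 8.4*x - 2.28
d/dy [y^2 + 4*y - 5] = 2*y + 4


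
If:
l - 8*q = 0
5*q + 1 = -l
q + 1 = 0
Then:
No Solution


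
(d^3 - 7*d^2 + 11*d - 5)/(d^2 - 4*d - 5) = (d^2 - 2*d + 1)/(d + 1)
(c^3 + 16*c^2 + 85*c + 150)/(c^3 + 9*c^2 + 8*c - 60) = (c + 5)/(c - 2)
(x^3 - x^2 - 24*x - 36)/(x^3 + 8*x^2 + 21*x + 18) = (x - 6)/(x + 3)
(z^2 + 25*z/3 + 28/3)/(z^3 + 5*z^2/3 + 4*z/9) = 3*(z + 7)/(z*(3*z + 1))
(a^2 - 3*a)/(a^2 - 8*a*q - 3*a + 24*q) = a/(a - 8*q)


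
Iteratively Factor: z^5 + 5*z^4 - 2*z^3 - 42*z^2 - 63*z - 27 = (z + 3)*(z^4 + 2*z^3 - 8*z^2 - 18*z - 9) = (z + 3)^2*(z^3 - z^2 - 5*z - 3) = (z + 1)*(z + 3)^2*(z^2 - 2*z - 3) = (z - 3)*(z + 1)*(z + 3)^2*(z + 1)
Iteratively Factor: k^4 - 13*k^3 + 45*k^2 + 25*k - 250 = (k - 5)*(k^3 - 8*k^2 + 5*k + 50) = (k - 5)^2*(k^2 - 3*k - 10) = (k - 5)^2*(k + 2)*(k - 5)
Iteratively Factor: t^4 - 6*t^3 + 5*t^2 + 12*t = (t + 1)*(t^3 - 7*t^2 + 12*t) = t*(t + 1)*(t^2 - 7*t + 12) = t*(t - 4)*(t + 1)*(t - 3)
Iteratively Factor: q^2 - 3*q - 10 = (q + 2)*(q - 5)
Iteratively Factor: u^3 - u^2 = (u - 1)*(u^2) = u*(u - 1)*(u)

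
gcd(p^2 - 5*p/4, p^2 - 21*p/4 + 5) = p - 5/4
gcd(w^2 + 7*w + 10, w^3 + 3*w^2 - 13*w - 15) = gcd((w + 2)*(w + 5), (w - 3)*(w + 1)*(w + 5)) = w + 5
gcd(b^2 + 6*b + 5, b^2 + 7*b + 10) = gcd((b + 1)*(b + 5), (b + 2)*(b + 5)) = b + 5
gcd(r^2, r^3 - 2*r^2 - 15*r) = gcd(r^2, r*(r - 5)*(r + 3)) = r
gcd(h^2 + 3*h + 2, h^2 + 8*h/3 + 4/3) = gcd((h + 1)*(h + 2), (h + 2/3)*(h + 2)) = h + 2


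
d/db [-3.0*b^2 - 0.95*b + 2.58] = -6.0*b - 0.95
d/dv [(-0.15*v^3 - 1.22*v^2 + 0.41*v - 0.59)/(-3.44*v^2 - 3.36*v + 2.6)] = (0.516*v^4 + 1.008*v^3 + 4.3396*v^2 - 10.4032*v - 0.9164)/(11.8336*v^4 + 23.1168*v^3 - 6.5984*v^2 - 17.472*v + 6.76)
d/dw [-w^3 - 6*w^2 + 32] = 3*w*(-w - 4)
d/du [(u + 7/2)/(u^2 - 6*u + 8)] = (u^2 - 6*u - (u - 3)*(2*u + 7) + 8)/(u^2 - 6*u + 8)^2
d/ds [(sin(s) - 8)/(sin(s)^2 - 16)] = (16*sin(s) + cos(s)^2 - 17)*cos(s)/(sin(s)^2 - 16)^2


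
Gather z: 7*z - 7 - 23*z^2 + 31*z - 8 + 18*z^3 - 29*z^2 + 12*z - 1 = 18*z^3 - 52*z^2 + 50*z - 16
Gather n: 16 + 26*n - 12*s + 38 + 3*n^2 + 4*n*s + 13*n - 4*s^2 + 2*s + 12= 3*n^2 + n*(4*s + 39) - 4*s^2 - 10*s + 66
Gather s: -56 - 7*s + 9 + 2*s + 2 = -5*s - 45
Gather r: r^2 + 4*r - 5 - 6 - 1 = r^2 + 4*r - 12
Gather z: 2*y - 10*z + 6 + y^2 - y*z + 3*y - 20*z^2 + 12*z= y^2 + 5*y - 20*z^2 + z*(2 - y) + 6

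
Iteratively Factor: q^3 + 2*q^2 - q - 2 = (q - 1)*(q^2 + 3*q + 2) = (q - 1)*(q + 1)*(q + 2)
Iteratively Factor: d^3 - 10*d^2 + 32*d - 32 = (d - 2)*(d^2 - 8*d + 16) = (d - 4)*(d - 2)*(d - 4)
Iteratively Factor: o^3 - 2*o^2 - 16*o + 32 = (o - 2)*(o^2 - 16) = (o - 2)*(o + 4)*(o - 4)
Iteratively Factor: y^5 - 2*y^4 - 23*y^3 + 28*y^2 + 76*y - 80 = (y + 4)*(y^4 - 6*y^3 + y^2 + 24*y - 20) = (y - 1)*(y + 4)*(y^3 - 5*y^2 - 4*y + 20) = (y - 2)*(y - 1)*(y + 4)*(y^2 - 3*y - 10) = (y - 5)*(y - 2)*(y - 1)*(y + 4)*(y + 2)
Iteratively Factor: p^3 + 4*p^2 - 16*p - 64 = (p + 4)*(p^2 - 16) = (p - 4)*(p + 4)*(p + 4)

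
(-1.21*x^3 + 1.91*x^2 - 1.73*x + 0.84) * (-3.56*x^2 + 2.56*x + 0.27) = 4.3076*x^5 - 9.8972*x^4 + 10.7217*x^3 - 6.9035*x^2 + 1.6833*x + 0.2268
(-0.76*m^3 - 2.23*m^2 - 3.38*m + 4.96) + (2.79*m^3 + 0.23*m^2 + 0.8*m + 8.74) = 2.03*m^3 - 2.0*m^2 - 2.58*m + 13.7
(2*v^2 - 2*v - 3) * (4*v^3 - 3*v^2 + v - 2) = 8*v^5 - 14*v^4 - 4*v^3 + 3*v^2 + v + 6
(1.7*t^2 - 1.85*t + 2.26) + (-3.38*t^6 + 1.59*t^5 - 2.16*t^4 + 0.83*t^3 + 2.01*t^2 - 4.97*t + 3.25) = -3.38*t^6 + 1.59*t^5 - 2.16*t^4 + 0.83*t^3 + 3.71*t^2 - 6.82*t + 5.51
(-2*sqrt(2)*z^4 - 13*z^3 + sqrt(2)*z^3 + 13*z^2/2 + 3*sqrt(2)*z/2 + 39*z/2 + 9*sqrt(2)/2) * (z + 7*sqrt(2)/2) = -2*sqrt(2)*z^5 - 27*z^4 + sqrt(2)*z^4 - 91*sqrt(2)*z^3/2 + 27*z^3/2 + 39*z^2/2 + 97*sqrt(2)*z^2/4 + 21*z/2 + 291*sqrt(2)*z/4 + 63/2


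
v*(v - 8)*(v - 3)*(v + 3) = v^4 - 8*v^3 - 9*v^2 + 72*v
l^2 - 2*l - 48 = (l - 8)*(l + 6)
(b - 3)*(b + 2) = b^2 - b - 6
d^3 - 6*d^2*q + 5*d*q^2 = d*(d - 5*q)*(d - q)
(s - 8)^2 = s^2 - 16*s + 64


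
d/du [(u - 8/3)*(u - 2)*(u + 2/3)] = 3*u^2 - 8*u + 20/9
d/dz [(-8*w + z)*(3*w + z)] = -5*w + 2*z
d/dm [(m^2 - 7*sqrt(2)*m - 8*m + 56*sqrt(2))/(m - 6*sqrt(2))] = (m^2 - 12*sqrt(2)*m - 8*sqrt(2) + 84)/(m^2 - 12*sqrt(2)*m + 72)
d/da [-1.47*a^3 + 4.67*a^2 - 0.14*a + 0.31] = -4.41*a^2 + 9.34*a - 0.14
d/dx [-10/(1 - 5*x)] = -50/(5*x - 1)^2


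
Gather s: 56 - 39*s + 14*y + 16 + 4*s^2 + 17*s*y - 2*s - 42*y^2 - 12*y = 4*s^2 + s*(17*y - 41) - 42*y^2 + 2*y + 72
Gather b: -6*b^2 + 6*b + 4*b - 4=-6*b^2 + 10*b - 4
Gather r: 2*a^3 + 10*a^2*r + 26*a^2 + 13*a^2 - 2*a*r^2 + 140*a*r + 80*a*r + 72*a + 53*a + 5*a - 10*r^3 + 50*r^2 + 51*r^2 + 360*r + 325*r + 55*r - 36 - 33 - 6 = 2*a^3 + 39*a^2 + 130*a - 10*r^3 + r^2*(101 - 2*a) + r*(10*a^2 + 220*a + 740) - 75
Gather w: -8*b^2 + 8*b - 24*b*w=-8*b^2 - 24*b*w + 8*b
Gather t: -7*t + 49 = 49 - 7*t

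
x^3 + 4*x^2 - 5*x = x*(x - 1)*(x + 5)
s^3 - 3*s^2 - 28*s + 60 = (s - 6)*(s - 2)*(s + 5)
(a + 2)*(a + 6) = a^2 + 8*a + 12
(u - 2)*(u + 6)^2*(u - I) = u^4 + 10*u^3 - I*u^3 + 12*u^2 - 10*I*u^2 - 72*u - 12*I*u + 72*I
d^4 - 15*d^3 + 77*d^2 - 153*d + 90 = (d - 6)*(d - 5)*(d - 3)*(d - 1)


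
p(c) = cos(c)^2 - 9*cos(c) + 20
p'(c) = -2*sin(c)*cos(c) + 9*sin(c)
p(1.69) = 21.08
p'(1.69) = 9.17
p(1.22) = 17.03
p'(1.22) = 7.81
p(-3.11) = 29.99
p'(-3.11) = -0.35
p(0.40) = 12.56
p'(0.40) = 2.79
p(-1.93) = 23.29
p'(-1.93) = -9.08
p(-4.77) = 19.49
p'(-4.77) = 8.87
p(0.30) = 12.31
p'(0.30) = 2.10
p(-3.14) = 30.00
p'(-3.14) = -0.02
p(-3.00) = 29.89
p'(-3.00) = -1.55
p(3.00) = 29.89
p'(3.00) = 1.55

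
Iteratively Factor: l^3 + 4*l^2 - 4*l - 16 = (l + 4)*(l^2 - 4) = (l + 2)*(l + 4)*(l - 2)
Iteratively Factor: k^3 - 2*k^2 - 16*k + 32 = (k - 2)*(k^2 - 16) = (k - 2)*(k + 4)*(k - 4)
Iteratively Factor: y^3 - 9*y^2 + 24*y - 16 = (y - 1)*(y^2 - 8*y + 16) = (y - 4)*(y - 1)*(y - 4)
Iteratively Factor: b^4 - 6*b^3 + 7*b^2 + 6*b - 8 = (b - 4)*(b^3 - 2*b^2 - b + 2) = (b - 4)*(b - 2)*(b^2 - 1) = (b - 4)*(b - 2)*(b + 1)*(b - 1)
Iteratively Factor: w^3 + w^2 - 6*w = (w - 2)*(w^2 + 3*w) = w*(w - 2)*(w + 3)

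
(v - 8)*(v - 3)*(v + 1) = v^3 - 10*v^2 + 13*v + 24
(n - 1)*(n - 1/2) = n^2 - 3*n/2 + 1/2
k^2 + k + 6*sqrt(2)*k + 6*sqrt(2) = (k + 1)*(k + 6*sqrt(2))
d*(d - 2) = d^2 - 2*d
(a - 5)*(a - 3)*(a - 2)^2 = a^4 - 12*a^3 + 51*a^2 - 92*a + 60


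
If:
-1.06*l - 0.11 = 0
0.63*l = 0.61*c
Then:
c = -0.11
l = -0.10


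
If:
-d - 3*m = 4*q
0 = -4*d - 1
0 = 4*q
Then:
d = -1/4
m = 1/12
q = 0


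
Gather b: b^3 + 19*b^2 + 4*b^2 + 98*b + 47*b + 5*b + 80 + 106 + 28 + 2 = b^3 + 23*b^2 + 150*b + 216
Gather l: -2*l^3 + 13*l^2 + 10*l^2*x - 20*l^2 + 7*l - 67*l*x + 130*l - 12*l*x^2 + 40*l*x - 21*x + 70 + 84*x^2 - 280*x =-2*l^3 + l^2*(10*x - 7) + l*(-12*x^2 - 27*x + 137) + 84*x^2 - 301*x + 70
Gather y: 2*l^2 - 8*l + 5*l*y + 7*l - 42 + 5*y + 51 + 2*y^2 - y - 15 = 2*l^2 - l + 2*y^2 + y*(5*l + 4) - 6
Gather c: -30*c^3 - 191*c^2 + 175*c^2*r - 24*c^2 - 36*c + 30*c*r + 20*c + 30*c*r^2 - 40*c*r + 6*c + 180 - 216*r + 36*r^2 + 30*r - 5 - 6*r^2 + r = -30*c^3 + c^2*(175*r - 215) + c*(30*r^2 - 10*r - 10) + 30*r^2 - 185*r + 175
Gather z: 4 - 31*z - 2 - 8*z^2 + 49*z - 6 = -8*z^2 + 18*z - 4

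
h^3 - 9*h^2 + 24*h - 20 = (h - 5)*(h - 2)^2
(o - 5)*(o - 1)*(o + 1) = o^3 - 5*o^2 - o + 5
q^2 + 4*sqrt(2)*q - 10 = (q - sqrt(2))*(q + 5*sqrt(2))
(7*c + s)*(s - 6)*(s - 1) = 7*c*s^2 - 49*c*s + 42*c + s^3 - 7*s^2 + 6*s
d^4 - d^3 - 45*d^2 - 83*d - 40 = (d - 8)*(d + 1)^2*(d + 5)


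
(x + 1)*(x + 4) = x^2 + 5*x + 4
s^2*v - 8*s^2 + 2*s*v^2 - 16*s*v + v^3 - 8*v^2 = (s + v)^2*(v - 8)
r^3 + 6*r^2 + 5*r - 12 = (r - 1)*(r + 3)*(r + 4)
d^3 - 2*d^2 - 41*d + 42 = (d - 7)*(d - 1)*(d + 6)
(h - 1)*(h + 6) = h^2 + 5*h - 6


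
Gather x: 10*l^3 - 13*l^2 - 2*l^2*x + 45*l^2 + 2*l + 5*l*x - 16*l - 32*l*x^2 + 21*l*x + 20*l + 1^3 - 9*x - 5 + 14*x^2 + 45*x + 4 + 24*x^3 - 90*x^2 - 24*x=10*l^3 + 32*l^2 + 6*l + 24*x^3 + x^2*(-32*l - 76) + x*(-2*l^2 + 26*l + 12)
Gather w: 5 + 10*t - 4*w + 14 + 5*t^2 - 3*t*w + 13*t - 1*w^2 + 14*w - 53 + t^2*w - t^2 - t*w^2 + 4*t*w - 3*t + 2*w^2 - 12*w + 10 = 4*t^2 + 20*t + w^2*(1 - t) + w*(t^2 + t - 2) - 24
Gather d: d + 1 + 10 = d + 11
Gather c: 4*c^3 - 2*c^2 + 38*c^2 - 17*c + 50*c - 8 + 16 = 4*c^3 + 36*c^2 + 33*c + 8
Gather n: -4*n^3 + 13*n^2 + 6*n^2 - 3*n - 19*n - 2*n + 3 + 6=-4*n^3 + 19*n^2 - 24*n + 9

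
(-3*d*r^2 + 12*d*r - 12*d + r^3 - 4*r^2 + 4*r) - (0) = -3*d*r^2 + 12*d*r - 12*d + r^3 - 4*r^2 + 4*r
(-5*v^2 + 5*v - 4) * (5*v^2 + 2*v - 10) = -25*v^4 + 15*v^3 + 40*v^2 - 58*v + 40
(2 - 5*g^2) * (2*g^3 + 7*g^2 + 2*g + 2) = -10*g^5 - 35*g^4 - 6*g^3 + 4*g^2 + 4*g + 4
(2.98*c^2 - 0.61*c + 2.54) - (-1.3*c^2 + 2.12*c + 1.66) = 4.28*c^2 - 2.73*c + 0.88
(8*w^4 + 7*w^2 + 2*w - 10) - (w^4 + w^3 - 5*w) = 7*w^4 - w^3 + 7*w^2 + 7*w - 10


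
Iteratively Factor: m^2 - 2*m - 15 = (m - 5)*(m + 3)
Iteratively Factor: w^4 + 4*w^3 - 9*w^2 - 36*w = (w)*(w^3 + 4*w^2 - 9*w - 36) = w*(w + 3)*(w^2 + w - 12) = w*(w - 3)*(w + 3)*(w + 4)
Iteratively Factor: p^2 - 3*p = (p)*(p - 3)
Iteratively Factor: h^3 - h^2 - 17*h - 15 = (h + 1)*(h^2 - 2*h - 15) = (h - 5)*(h + 1)*(h + 3)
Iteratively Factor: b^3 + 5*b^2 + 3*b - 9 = (b - 1)*(b^2 + 6*b + 9) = (b - 1)*(b + 3)*(b + 3)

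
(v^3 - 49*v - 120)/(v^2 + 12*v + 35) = (v^2 - 5*v - 24)/(v + 7)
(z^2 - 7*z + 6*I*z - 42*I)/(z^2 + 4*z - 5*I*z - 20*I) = (z^2 + z*(-7 + 6*I) - 42*I)/(z^2 + z*(4 - 5*I) - 20*I)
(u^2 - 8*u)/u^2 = (u - 8)/u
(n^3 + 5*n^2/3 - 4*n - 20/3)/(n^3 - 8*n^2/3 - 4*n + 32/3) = (3*n + 5)/(3*n - 8)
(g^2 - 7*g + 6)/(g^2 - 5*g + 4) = (g - 6)/(g - 4)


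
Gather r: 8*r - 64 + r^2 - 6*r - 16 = r^2 + 2*r - 80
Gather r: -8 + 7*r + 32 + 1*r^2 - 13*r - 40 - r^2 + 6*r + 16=0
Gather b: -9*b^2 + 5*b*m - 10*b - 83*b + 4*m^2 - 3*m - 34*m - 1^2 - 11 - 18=-9*b^2 + b*(5*m - 93) + 4*m^2 - 37*m - 30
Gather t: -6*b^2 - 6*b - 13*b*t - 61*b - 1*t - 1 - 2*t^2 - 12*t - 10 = -6*b^2 - 67*b - 2*t^2 + t*(-13*b - 13) - 11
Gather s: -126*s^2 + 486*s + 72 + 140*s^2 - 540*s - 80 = 14*s^2 - 54*s - 8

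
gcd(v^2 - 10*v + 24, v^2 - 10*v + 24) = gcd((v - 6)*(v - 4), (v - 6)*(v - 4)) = v^2 - 10*v + 24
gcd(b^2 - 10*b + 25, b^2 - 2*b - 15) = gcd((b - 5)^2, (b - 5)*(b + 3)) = b - 5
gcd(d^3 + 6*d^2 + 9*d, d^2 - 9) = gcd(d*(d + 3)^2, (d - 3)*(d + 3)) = d + 3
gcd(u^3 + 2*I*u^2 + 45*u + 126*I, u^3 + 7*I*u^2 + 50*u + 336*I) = u^2 - I*u + 42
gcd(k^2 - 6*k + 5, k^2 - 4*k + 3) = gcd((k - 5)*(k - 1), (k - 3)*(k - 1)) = k - 1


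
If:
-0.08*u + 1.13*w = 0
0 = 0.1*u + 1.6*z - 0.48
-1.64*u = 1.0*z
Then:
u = -0.19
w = -0.01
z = 0.31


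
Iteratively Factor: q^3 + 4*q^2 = (q + 4)*(q^2) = q*(q + 4)*(q)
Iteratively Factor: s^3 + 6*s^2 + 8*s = (s + 2)*(s^2 + 4*s) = (s + 2)*(s + 4)*(s)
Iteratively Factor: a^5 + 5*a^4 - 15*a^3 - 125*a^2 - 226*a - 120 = (a + 2)*(a^4 + 3*a^3 - 21*a^2 - 83*a - 60) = (a + 2)*(a + 3)*(a^3 - 21*a - 20) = (a + 2)*(a + 3)*(a + 4)*(a^2 - 4*a - 5) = (a - 5)*(a + 2)*(a + 3)*(a + 4)*(a + 1)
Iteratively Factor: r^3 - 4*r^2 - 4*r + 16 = (r + 2)*(r^2 - 6*r + 8) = (r - 4)*(r + 2)*(r - 2)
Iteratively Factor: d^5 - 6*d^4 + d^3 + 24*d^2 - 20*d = (d + 2)*(d^4 - 8*d^3 + 17*d^2 - 10*d) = d*(d + 2)*(d^3 - 8*d^2 + 17*d - 10) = d*(d - 2)*(d + 2)*(d^2 - 6*d + 5) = d*(d - 5)*(d - 2)*(d + 2)*(d - 1)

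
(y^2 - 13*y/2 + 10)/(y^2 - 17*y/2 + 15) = (y - 4)/(y - 6)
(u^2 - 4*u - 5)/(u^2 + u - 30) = (u + 1)/(u + 6)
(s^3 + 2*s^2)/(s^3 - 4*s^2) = (s + 2)/(s - 4)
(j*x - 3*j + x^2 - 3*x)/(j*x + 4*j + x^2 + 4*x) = (x - 3)/(x + 4)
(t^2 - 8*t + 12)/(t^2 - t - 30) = (t - 2)/(t + 5)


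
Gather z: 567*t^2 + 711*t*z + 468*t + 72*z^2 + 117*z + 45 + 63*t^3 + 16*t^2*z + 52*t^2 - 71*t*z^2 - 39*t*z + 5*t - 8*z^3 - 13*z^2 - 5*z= 63*t^3 + 619*t^2 + 473*t - 8*z^3 + z^2*(59 - 71*t) + z*(16*t^2 + 672*t + 112) + 45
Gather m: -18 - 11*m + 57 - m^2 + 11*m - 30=9 - m^2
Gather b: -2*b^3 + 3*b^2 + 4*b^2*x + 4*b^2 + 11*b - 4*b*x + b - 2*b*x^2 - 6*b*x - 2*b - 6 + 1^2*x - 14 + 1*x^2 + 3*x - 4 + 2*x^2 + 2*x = -2*b^3 + b^2*(4*x + 7) + b*(-2*x^2 - 10*x + 10) + 3*x^2 + 6*x - 24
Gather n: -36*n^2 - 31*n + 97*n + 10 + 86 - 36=-36*n^2 + 66*n + 60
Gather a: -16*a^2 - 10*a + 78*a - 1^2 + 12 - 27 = -16*a^2 + 68*a - 16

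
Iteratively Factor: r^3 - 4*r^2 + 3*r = (r)*(r^2 - 4*r + 3) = r*(r - 1)*(r - 3)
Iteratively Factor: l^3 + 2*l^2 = (l)*(l^2 + 2*l) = l*(l + 2)*(l)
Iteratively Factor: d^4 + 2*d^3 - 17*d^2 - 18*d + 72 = (d - 2)*(d^3 + 4*d^2 - 9*d - 36) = (d - 3)*(d - 2)*(d^2 + 7*d + 12) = (d - 3)*(d - 2)*(d + 3)*(d + 4)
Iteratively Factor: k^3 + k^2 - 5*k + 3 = (k + 3)*(k^2 - 2*k + 1) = (k - 1)*(k + 3)*(k - 1)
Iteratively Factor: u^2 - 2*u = (u)*(u - 2)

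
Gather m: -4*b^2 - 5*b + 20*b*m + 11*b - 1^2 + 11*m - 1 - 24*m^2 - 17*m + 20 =-4*b^2 + 6*b - 24*m^2 + m*(20*b - 6) + 18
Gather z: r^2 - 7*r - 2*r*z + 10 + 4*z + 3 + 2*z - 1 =r^2 - 7*r + z*(6 - 2*r) + 12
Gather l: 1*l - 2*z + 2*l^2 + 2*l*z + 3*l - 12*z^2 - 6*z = 2*l^2 + l*(2*z + 4) - 12*z^2 - 8*z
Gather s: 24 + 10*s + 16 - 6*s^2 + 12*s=-6*s^2 + 22*s + 40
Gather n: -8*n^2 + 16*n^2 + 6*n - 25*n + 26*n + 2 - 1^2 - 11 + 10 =8*n^2 + 7*n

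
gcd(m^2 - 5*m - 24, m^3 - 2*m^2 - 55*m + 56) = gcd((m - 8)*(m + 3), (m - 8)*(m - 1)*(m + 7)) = m - 8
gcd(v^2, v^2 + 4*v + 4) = 1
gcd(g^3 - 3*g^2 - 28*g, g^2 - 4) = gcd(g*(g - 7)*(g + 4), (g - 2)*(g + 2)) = 1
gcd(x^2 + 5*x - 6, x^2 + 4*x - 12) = x + 6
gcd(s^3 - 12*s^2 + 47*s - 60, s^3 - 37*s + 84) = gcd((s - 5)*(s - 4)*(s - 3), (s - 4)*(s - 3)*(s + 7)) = s^2 - 7*s + 12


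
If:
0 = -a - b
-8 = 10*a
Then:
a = -4/5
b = 4/5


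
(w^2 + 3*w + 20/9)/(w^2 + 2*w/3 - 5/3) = (w + 4/3)/(w - 1)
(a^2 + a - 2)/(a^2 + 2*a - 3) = (a + 2)/(a + 3)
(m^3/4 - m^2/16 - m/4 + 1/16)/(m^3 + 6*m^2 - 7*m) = (4*m^2 + 3*m - 1)/(16*m*(m + 7))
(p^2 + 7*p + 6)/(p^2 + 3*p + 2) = (p + 6)/(p + 2)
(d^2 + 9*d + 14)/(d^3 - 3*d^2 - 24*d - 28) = (d + 7)/(d^2 - 5*d - 14)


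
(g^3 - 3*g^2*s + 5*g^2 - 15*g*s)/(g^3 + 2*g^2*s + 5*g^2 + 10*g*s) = (g - 3*s)/(g + 2*s)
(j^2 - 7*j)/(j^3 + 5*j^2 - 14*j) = (j - 7)/(j^2 + 5*j - 14)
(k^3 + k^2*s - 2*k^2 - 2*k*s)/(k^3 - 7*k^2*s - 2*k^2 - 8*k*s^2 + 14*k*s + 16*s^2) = k/(k - 8*s)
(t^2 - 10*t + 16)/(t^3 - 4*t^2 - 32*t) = (t - 2)/(t*(t + 4))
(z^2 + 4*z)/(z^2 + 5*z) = (z + 4)/(z + 5)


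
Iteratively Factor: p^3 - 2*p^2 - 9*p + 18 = (p - 2)*(p^2 - 9) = (p - 2)*(p + 3)*(p - 3)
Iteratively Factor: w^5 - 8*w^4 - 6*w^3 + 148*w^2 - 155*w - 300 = (w - 5)*(w^4 - 3*w^3 - 21*w^2 + 43*w + 60) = (w - 5)*(w + 4)*(w^3 - 7*w^2 + 7*w + 15) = (w - 5)^2*(w + 4)*(w^2 - 2*w - 3) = (w - 5)^2*(w - 3)*(w + 4)*(w + 1)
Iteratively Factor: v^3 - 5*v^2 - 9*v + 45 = (v + 3)*(v^2 - 8*v + 15) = (v - 5)*(v + 3)*(v - 3)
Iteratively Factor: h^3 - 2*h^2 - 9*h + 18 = (h - 2)*(h^2 - 9) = (h - 2)*(h + 3)*(h - 3)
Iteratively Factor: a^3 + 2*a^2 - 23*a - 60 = (a + 4)*(a^2 - 2*a - 15) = (a + 3)*(a + 4)*(a - 5)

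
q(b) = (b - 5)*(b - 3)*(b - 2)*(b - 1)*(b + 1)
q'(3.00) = -16.00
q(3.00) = 0.00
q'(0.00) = -31.00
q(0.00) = 30.00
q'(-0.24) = -15.65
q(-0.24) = 35.84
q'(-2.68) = 1750.50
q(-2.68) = -1262.15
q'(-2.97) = 2318.65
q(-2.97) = -1849.46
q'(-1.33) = 291.15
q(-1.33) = -70.18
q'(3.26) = -26.03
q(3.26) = -5.49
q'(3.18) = -23.08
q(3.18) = -3.52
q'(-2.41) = 1316.70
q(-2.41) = -850.02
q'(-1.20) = 226.09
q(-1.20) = -36.66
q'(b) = (b - 5)*(b - 3)*(b - 2)*(b - 1) + (b - 5)*(b - 3)*(b - 2)*(b + 1) + (b - 5)*(b - 3)*(b - 1)*(b + 1) + (b - 5)*(b - 2)*(b - 1)*(b + 1) + (b - 3)*(b - 2)*(b - 1)*(b + 1) = 5*b^4 - 40*b^3 + 90*b^2 - 40*b - 31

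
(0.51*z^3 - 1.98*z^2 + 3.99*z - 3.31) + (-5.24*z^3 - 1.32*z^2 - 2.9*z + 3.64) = -4.73*z^3 - 3.3*z^2 + 1.09*z + 0.33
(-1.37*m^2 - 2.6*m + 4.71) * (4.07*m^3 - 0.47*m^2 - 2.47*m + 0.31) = -5.5759*m^5 - 9.9381*m^4 + 23.7756*m^3 + 3.7836*m^2 - 12.4397*m + 1.4601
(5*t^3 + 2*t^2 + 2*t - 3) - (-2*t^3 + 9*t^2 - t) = 7*t^3 - 7*t^2 + 3*t - 3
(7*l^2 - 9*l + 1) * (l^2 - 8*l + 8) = 7*l^4 - 65*l^3 + 129*l^2 - 80*l + 8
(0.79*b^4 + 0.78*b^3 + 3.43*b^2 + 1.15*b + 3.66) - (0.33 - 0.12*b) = 0.79*b^4 + 0.78*b^3 + 3.43*b^2 + 1.27*b + 3.33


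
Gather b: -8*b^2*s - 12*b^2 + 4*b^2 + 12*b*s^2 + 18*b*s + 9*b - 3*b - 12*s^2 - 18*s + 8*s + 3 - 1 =b^2*(-8*s - 8) + b*(12*s^2 + 18*s + 6) - 12*s^2 - 10*s + 2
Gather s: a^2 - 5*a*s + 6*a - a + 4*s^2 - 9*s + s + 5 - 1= a^2 + 5*a + 4*s^2 + s*(-5*a - 8) + 4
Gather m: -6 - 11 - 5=-22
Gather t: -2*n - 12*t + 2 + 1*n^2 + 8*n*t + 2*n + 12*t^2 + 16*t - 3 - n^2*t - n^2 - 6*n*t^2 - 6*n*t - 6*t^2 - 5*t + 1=t^2*(6 - 6*n) + t*(-n^2 + 2*n - 1)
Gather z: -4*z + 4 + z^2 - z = z^2 - 5*z + 4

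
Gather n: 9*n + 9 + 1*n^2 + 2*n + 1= n^2 + 11*n + 10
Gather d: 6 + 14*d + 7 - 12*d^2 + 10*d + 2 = -12*d^2 + 24*d + 15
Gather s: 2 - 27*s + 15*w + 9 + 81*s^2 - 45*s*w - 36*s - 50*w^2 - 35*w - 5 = 81*s^2 + s*(-45*w - 63) - 50*w^2 - 20*w + 6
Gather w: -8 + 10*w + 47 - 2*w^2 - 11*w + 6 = -2*w^2 - w + 45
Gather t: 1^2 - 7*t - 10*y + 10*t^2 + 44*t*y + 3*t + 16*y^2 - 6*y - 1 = 10*t^2 + t*(44*y - 4) + 16*y^2 - 16*y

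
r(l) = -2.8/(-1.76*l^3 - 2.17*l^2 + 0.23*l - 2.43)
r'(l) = -2.8*(5.28*l^2 + 4.34*l - 0.23)/(-1.76*l^3 - 2.17*l^2 + 0.23*l - 2.43)^2 = (-14.784*l^2 - 12.152*l + 0.644)/(1.76*l^3 + 2.17*l^2 - 0.23*l + 2.43)^2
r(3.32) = 0.03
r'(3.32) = -0.03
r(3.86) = 0.02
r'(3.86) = -0.01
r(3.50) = 0.03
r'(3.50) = -0.02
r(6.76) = 0.00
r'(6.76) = -0.00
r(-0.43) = 1.00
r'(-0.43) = 0.40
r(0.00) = 1.15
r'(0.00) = 0.11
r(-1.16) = 0.98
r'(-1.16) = -0.63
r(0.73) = 0.68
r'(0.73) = -0.96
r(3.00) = 0.04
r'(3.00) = -0.04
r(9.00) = 0.00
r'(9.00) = -0.00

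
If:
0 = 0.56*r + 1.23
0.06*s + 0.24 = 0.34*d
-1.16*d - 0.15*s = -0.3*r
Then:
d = -0.03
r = -2.20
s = -4.17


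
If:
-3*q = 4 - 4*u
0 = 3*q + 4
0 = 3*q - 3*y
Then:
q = -4/3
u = 0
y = -4/3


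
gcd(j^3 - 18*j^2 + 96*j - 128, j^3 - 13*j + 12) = 1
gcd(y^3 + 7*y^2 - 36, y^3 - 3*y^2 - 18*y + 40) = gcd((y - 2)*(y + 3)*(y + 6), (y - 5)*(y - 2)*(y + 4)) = y - 2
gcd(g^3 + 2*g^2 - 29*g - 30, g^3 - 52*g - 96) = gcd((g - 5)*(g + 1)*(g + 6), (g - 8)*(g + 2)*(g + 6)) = g + 6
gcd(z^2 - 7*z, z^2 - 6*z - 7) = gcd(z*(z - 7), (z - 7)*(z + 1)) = z - 7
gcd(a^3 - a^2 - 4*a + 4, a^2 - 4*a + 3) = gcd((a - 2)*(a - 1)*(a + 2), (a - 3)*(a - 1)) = a - 1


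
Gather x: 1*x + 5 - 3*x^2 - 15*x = -3*x^2 - 14*x + 5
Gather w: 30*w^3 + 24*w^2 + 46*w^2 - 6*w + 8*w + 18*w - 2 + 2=30*w^3 + 70*w^2 + 20*w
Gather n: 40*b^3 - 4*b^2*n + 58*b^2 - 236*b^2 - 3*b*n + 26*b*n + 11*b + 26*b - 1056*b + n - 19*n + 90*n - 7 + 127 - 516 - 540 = 40*b^3 - 178*b^2 - 1019*b + n*(-4*b^2 + 23*b + 72) - 936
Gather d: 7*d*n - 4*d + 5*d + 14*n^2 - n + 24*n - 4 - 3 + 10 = d*(7*n + 1) + 14*n^2 + 23*n + 3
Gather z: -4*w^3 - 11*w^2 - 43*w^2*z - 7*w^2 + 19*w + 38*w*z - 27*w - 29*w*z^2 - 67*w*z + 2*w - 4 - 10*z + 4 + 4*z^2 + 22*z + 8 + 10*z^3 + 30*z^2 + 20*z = -4*w^3 - 18*w^2 - 6*w + 10*z^3 + z^2*(34 - 29*w) + z*(-43*w^2 - 29*w + 32) + 8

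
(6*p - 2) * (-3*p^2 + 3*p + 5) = -18*p^3 + 24*p^2 + 24*p - 10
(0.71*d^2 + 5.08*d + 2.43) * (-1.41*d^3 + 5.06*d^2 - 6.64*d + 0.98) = -1.0011*d^5 - 3.5702*d^4 + 17.5641*d^3 - 20.7396*d^2 - 11.1568*d + 2.3814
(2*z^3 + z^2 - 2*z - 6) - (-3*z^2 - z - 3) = 2*z^3 + 4*z^2 - z - 3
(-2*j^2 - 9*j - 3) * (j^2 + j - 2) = -2*j^4 - 11*j^3 - 8*j^2 + 15*j + 6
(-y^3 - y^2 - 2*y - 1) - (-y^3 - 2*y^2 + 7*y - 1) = y^2 - 9*y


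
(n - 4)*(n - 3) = n^2 - 7*n + 12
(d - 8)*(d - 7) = d^2 - 15*d + 56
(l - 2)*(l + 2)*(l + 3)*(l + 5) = l^4 + 8*l^3 + 11*l^2 - 32*l - 60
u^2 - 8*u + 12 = (u - 6)*(u - 2)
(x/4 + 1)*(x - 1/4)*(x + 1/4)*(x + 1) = x^4/4 + 5*x^3/4 + 63*x^2/64 - 5*x/64 - 1/16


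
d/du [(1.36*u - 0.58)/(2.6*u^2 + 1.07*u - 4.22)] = (-3.536*u^2 + 3.016*u - 5.1186)/(6.76*u^4 + 5.564*u^3 - 20.7991*u^2 - 9.0308*u + 17.8084)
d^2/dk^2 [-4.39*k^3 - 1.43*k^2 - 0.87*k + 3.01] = -26.34*k - 2.86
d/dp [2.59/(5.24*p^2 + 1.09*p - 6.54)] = (-27.1432*p - 2.8231)/(5.24*p^2 + 1.09*p - 6.54)^2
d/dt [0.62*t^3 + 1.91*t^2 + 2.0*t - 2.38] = 1.86*t^2 + 3.82*t + 2.0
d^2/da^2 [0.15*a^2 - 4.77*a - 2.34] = 0.300000000000000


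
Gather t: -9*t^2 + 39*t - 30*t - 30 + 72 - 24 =-9*t^2 + 9*t + 18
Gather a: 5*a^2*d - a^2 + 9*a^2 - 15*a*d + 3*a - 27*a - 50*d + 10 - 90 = a^2*(5*d + 8) + a*(-15*d - 24) - 50*d - 80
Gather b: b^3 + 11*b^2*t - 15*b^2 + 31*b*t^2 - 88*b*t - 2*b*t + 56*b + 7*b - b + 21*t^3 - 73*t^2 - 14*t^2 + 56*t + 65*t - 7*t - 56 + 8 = b^3 + b^2*(11*t - 15) + b*(31*t^2 - 90*t + 62) + 21*t^3 - 87*t^2 + 114*t - 48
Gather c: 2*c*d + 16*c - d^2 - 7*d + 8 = c*(2*d + 16) - d^2 - 7*d + 8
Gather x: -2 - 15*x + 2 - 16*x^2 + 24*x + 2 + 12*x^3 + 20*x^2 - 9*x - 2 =12*x^3 + 4*x^2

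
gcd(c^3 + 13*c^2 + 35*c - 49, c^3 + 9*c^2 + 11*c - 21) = c^2 + 6*c - 7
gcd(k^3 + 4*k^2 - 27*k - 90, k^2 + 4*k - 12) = k + 6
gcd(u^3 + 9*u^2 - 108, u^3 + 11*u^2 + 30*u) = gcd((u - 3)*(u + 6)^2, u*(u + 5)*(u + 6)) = u + 6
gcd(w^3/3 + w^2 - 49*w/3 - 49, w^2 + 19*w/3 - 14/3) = w + 7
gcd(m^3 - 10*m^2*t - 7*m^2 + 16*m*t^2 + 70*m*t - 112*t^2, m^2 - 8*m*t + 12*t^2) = -m + 2*t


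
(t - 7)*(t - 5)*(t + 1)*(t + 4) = t^4 - 7*t^3 - 21*t^2 + 127*t + 140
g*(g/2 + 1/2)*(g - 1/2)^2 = g^4/2 - 3*g^2/8 + g/8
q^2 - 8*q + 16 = (q - 4)^2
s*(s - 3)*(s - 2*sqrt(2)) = s^3 - 3*s^2 - 2*sqrt(2)*s^2 + 6*sqrt(2)*s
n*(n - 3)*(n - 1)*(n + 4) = n^4 - 13*n^2 + 12*n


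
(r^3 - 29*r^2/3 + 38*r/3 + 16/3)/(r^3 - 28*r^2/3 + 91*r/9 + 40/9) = 3*(r - 2)/(3*r - 5)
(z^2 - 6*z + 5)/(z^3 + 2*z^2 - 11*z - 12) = (z^2 - 6*z + 5)/(z^3 + 2*z^2 - 11*z - 12)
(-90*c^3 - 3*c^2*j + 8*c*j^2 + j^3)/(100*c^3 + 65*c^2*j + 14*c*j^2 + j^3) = (-18*c^2 + 3*c*j + j^2)/(20*c^2 + 9*c*j + j^2)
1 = 1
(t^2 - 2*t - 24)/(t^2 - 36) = (t + 4)/(t + 6)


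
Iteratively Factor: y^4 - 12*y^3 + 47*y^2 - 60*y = (y - 3)*(y^3 - 9*y^2 + 20*y) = (y - 5)*(y - 3)*(y^2 - 4*y) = y*(y - 5)*(y - 3)*(y - 4)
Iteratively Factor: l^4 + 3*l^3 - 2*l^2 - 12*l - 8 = (l + 1)*(l^3 + 2*l^2 - 4*l - 8) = (l + 1)*(l + 2)*(l^2 - 4) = (l + 1)*(l + 2)^2*(l - 2)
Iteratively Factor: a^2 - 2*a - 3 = (a + 1)*(a - 3)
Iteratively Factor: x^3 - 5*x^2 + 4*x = (x - 4)*(x^2 - x) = x*(x - 4)*(x - 1)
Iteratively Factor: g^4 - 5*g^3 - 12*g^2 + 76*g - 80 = (g + 4)*(g^3 - 9*g^2 + 24*g - 20) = (g - 2)*(g + 4)*(g^2 - 7*g + 10) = (g - 5)*(g - 2)*(g + 4)*(g - 2)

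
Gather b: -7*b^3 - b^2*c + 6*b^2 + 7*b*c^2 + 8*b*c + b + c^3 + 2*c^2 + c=-7*b^3 + b^2*(6 - c) + b*(7*c^2 + 8*c + 1) + c^3 + 2*c^2 + c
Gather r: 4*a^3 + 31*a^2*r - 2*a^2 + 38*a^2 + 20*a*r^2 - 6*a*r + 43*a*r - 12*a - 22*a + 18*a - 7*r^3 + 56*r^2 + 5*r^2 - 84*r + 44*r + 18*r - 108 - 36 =4*a^3 + 36*a^2 - 16*a - 7*r^3 + r^2*(20*a + 61) + r*(31*a^2 + 37*a - 22) - 144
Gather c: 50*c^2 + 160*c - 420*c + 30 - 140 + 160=50*c^2 - 260*c + 50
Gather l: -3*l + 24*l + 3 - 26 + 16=21*l - 7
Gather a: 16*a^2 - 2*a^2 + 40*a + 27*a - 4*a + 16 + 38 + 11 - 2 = 14*a^2 + 63*a + 63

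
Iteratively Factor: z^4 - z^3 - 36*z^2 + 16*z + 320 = (z + 4)*(z^3 - 5*z^2 - 16*z + 80) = (z - 5)*(z + 4)*(z^2 - 16) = (z - 5)*(z + 4)^2*(z - 4)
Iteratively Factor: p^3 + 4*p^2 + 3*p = (p + 3)*(p^2 + p) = p*(p + 3)*(p + 1)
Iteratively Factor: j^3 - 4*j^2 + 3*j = (j)*(j^2 - 4*j + 3) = j*(j - 3)*(j - 1)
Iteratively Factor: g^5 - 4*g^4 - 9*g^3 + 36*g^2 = (g - 4)*(g^4 - 9*g^2) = g*(g - 4)*(g^3 - 9*g) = g^2*(g - 4)*(g^2 - 9) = g^2*(g - 4)*(g + 3)*(g - 3)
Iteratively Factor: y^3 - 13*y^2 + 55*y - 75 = (y - 3)*(y^2 - 10*y + 25) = (y - 5)*(y - 3)*(y - 5)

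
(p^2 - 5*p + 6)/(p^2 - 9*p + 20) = (p^2 - 5*p + 6)/(p^2 - 9*p + 20)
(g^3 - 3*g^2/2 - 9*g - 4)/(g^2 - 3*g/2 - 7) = (2*g^2 - 7*g - 4)/(2*g - 7)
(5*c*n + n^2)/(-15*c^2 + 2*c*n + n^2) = -n/(3*c - n)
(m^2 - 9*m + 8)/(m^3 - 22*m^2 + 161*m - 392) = (m - 1)/(m^2 - 14*m + 49)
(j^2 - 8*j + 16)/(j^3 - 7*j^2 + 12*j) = (j - 4)/(j*(j - 3))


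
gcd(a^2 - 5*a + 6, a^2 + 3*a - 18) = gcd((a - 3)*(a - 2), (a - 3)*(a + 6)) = a - 3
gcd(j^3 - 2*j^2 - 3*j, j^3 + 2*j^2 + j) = j^2 + j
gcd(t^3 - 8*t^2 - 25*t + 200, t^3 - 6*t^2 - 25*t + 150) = t^2 - 25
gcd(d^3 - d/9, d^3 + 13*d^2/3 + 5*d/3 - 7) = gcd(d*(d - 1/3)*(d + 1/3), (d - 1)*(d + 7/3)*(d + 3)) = 1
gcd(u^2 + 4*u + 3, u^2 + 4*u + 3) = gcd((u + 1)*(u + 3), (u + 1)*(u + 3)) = u^2 + 4*u + 3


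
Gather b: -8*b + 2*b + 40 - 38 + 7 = 9 - 6*b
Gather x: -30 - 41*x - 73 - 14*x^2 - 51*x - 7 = -14*x^2 - 92*x - 110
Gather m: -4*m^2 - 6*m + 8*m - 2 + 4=-4*m^2 + 2*m + 2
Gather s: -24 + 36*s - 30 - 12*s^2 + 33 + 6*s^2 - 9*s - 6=-6*s^2 + 27*s - 27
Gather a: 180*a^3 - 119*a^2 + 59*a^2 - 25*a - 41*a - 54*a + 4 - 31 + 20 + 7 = 180*a^3 - 60*a^2 - 120*a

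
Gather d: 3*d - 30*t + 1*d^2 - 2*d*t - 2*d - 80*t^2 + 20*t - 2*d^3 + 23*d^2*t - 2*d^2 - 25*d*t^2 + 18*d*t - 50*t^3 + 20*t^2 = -2*d^3 + d^2*(23*t - 1) + d*(-25*t^2 + 16*t + 1) - 50*t^3 - 60*t^2 - 10*t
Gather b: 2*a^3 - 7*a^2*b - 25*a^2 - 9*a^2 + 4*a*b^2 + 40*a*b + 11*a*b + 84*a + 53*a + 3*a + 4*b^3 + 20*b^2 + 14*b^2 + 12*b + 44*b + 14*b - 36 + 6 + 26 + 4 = 2*a^3 - 34*a^2 + 140*a + 4*b^3 + b^2*(4*a + 34) + b*(-7*a^2 + 51*a + 70)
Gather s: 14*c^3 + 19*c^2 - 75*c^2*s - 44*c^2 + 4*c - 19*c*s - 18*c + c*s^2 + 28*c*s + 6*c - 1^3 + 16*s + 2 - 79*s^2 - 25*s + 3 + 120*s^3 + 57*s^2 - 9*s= 14*c^3 - 25*c^2 - 8*c + 120*s^3 + s^2*(c - 22) + s*(-75*c^2 + 9*c - 18) + 4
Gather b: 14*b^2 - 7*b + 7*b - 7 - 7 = 14*b^2 - 14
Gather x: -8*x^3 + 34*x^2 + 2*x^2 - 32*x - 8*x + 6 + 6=-8*x^3 + 36*x^2 - 40*x + 12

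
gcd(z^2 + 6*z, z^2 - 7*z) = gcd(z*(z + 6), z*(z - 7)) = z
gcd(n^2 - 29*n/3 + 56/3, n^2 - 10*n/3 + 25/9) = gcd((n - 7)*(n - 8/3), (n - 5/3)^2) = 1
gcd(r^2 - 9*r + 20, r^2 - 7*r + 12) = r - 4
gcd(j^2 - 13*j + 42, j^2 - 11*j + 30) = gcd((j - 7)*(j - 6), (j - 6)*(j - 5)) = j - 6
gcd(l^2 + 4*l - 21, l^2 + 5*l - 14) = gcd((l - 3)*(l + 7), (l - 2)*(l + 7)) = l + 7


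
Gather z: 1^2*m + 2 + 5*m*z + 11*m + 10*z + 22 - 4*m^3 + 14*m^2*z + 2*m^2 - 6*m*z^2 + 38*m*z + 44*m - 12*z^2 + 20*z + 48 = -4*m^3 + 2*m^2 + 56*m + z^2*(-6*m - 12) + z*(14*m^2 + 43*m + 30) + 72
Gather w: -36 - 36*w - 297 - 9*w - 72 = -45*w - 405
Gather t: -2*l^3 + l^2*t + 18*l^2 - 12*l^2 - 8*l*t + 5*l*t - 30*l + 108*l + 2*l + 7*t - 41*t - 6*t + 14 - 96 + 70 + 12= -2*l^3 + 6*l^2 + 80*l + t*(l^2 - 3*l - 40)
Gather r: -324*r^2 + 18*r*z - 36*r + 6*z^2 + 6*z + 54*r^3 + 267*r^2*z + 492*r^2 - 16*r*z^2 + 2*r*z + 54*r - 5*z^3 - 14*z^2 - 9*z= 54*r^3 + r^2*(267*z + 168) + r*(-16*z^2 + 20*z + 18) - 5*z^3 - 8*z^2 - 3*z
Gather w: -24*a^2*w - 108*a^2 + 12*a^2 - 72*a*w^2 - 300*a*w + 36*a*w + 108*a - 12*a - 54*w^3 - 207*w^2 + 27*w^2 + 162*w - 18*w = -96*a^2 + 96*a - 54*w^3 + w^2*(-72*a - 180) + w*(-24*a^2 - 264*a + 144)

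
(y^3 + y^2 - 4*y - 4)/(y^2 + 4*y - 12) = (y^2 + 3*y + 2)/(y + 6)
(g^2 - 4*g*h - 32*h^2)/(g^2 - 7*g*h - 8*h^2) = (g + 4*h)/(g + h)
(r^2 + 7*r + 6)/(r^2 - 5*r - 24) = (r^2 + 7*r + 6)/(r^2 - 5*r - 24)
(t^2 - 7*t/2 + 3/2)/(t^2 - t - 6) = (t - 1/2)/(t + 2)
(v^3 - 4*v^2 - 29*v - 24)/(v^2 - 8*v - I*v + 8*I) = (v^2 + 4*v + 3)/(v - I)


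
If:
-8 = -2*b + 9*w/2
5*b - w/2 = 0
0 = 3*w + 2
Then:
No Solution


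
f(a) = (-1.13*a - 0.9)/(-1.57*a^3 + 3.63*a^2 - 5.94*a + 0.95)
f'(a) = (-1.13*a - 0.9)*(4.71*a^2 - 7.26*a + 5.94)/(-1.57*a^3 + 3.63*a^2 - 5.94*a + 0.95)^2 - 1.13/(-1.57*a^3 + 3.63*a^2 - 5.94*a + 0.95) = (-3.5482*a^3 - 0.1371*a^2 + 6.534*a - 6.4195)/(2.4649*a^6 - 11.3982*a^5 + 31.8285*a^4 - 46.1074*a^3 + 42.1806*a^2 - 11.286*a + 0.9025)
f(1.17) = 0.63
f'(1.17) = -0.37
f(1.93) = 0.37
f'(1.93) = -0.29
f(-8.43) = 0.01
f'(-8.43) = 0.00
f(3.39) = 0.12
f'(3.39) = -0.08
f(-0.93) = 0.01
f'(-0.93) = -0.08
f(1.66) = 0.46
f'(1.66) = -0.33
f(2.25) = 0.29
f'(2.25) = -0.23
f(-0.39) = -0.12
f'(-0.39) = -0.57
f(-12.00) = 0.00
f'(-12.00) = 0.00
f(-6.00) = 0.01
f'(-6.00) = 0.00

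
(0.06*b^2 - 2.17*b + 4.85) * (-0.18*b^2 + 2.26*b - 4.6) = -0.0108*b^4 + 0.5262*b^3 - 6.0532*b^2 + 20.943*b - 22.31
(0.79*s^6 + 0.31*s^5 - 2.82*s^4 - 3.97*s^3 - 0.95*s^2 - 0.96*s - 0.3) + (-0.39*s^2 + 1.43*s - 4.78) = 0.79*s^6 + 0.31*s^5 - 2.82*s^4 - 3.97*s^3 - 1.34*s^2 + 0.47*s - 5.08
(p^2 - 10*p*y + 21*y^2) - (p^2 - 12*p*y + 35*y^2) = 2*p*y - 14*y^2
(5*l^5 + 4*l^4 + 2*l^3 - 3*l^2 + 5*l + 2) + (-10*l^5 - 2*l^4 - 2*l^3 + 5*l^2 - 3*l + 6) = -5*l^5 + 2*l^4 + 2*l^2 + 2*l + 8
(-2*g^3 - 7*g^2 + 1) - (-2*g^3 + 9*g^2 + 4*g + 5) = -16*g^2 - 4*g - 4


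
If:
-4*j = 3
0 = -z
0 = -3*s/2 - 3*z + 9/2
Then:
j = -3/4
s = 3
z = 0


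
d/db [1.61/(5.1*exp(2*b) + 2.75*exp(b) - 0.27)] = (-16.422*exp(b) - 4.4275)*exp(b)/(5.1*exp(2*b) + 2.75*exp(b) - 0.27)^2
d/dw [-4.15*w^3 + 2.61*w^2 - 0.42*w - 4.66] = -12.45*w^2 + 5.22*w - 0.42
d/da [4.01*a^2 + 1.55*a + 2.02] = 8.02*a + 1.55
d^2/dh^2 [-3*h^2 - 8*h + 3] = -6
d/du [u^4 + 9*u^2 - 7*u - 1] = 4*u^3 + 18*u - 7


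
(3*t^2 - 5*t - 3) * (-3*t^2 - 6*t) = -9*t^4 - 3*t^3 + 39*t^2 + 18*t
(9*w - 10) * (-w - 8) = -9*w^2 - 62*w + 80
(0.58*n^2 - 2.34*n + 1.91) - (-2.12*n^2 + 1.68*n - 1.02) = 2.7*n^2 - 4.02*n + 2.93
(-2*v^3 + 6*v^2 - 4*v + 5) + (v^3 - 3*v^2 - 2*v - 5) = -v^3 + 3*v^2 - 6*v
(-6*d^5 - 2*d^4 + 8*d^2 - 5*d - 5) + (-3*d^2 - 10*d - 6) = -6*d^5 - 2*d^4 + 5*d^2 - 15*d - 11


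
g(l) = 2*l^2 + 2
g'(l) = 4*l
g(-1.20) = 4.88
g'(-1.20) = -4.80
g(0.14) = 2.04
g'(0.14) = 0.56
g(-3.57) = 27.49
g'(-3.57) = -14.28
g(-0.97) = 3.88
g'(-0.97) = -3.88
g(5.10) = 54.02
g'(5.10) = 20.40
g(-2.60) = 15.52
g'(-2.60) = -10.40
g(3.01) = 20.12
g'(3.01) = 12.04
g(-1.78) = 8.34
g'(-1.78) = -7.12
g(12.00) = 290.00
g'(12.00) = 48.00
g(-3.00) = 20.00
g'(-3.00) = -12.00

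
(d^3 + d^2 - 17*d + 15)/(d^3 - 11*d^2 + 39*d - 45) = (d^2 + 4*d - 5)/(d^2 - 8*d + 15)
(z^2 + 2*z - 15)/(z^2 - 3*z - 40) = (z - 3)/(z - 8)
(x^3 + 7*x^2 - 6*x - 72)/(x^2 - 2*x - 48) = (x^2 + x - 12)/(x - 8)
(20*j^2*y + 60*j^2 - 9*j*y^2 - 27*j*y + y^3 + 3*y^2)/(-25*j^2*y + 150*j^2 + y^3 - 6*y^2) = (-4*j*y - 12*j + y^2 + 3*y)/(5*j*y - 30*j + y^2 - 6*y)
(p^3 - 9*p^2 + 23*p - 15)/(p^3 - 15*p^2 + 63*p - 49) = (p^2 - 8*p + 15)/(p^2 - 14*p + 49)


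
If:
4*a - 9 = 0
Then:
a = 9/4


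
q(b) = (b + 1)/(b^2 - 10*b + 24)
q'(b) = (10 - 2*b)*(b + 1)/(b^2 - 10*b + 24)^2 + 1/(b^2 - 10*b + 24) = (b^2 - 10*b - 2*(b - 5)*(b + 1) + 24)/(b^2 - 10*b + 24)^2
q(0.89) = 0.12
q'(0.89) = 0.12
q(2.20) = 0.47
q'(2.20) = 0.53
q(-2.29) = -0.02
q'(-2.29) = 0.01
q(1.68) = 0.27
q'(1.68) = 0.28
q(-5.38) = -0.04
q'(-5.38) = 0.00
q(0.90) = 0.12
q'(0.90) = 0.13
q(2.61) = 0.77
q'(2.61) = 0.99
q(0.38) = 0.07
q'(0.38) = 0.08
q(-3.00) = -0.03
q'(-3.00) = 0.01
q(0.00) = 0.04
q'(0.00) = 0.06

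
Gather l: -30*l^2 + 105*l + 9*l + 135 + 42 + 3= -30*l^2 + 114*l + 180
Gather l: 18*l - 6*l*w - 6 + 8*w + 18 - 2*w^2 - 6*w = l*(18 - 6*w) - 2*w^2 + 2*w + 12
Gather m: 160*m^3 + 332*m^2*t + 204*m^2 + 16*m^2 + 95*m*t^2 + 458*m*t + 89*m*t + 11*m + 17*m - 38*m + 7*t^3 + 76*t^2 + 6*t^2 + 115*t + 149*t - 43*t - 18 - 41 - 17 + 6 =160*m^3 + m^2*(332*t + 220) + m*(95*t^2 + 547*t - 10) + 7*t^3 + 82*t^2 + 221*t - 70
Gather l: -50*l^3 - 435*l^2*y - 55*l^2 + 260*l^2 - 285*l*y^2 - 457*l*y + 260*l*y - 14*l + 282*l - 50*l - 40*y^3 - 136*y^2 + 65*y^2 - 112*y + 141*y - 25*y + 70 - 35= -50*l^3 + l^2*(205 - 435*y) + l*(-285*y^2 - 197*y + 218) - 40*y^3 - 71*y^2 + 4*y + 35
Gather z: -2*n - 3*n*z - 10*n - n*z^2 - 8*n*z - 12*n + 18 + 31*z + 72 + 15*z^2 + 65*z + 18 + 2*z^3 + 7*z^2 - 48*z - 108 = -24*n + 2*z^3 + z^2*(22 - n) + z*(48 - 11*n)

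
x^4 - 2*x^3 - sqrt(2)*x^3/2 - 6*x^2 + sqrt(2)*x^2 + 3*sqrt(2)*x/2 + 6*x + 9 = (x - 3)*(x + 1)*(x - 3*sqrt(2)/2)*(x + sqrt(2))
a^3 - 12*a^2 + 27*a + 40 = (a - 8)*(a - 5)*(a + 1)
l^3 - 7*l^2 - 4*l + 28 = (l - 7)*(l - 2)*(l + 2)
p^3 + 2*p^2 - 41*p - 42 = (p - 6)*(p + 1)*(p + 7)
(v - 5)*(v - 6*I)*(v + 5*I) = v^3 - 5*v^2 - I*v^2 + 30*v + 5*I*v - 150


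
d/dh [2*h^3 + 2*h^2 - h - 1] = 6*h^2 + 4*h - 1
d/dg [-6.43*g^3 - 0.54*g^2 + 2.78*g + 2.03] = -19.29*g^2 - 1.08*g + 2.78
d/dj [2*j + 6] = 2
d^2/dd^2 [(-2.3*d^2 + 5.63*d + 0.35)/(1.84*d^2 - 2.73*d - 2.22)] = (15.015136*d^3 - 49.26048*d^2 + 127.435824*d - 82.836606)/(6.229504*d^6 - 27.728064*d^5 + 18.591912*d^4 + 46.562607*d^3 - 22.431546*d^2 - 40.363596*d - 10.941048)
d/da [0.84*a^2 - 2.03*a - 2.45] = 1.68*a - 2.03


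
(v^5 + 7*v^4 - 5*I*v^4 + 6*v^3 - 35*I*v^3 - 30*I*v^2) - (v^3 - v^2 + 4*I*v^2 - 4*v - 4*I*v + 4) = v^5 + 7*v^4 - 5*I*v^4 + 5*v^3 - 35*I*v^3 + v^2 - 34*I*v^2 + 4*v + 4*I*v - 4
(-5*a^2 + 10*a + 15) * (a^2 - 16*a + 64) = -5*a^4 + 90*a^3 - 465*a^2 + 400*a + 960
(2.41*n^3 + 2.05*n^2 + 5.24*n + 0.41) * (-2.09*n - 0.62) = -5.0369*n^4 - 5.7787*n^3 - 12.2226*n^2 - 4.1057*n - 0.2542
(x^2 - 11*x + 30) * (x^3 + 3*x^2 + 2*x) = x^5 - 8*x^4 - x^3 + 68*x^2 + 60*x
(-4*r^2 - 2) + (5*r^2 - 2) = r^2 - 4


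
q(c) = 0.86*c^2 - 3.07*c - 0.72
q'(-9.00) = -18.55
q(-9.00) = 96.57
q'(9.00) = 12.41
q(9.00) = 41.31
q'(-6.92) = -14.97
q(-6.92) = 61.71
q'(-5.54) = -12.60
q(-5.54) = 42.68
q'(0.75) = -1.78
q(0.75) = -2.54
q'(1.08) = -1.21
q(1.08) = -3.03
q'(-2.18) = -6.82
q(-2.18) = 10.06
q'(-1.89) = -6.32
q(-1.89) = 8.15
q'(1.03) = -1.30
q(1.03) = -2.97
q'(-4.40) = -10.64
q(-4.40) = 29.44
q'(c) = 1.72*c - 3.07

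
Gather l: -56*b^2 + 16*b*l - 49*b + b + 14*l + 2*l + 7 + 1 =-56*b^2 - 48*b + l*(16*b + 16) + 8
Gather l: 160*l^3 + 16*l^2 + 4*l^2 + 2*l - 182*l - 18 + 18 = 160*l^3 + 20*l^2 - 180*l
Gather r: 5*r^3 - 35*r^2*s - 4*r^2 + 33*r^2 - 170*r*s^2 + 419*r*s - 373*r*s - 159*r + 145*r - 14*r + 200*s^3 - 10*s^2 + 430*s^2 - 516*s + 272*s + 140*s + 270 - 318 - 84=5*r^3 + r^2*(29 - 35*s) + r*(-170*s^2 + 46*s - 28) + 200*s^3 + 420*s^2 - 104*s - 132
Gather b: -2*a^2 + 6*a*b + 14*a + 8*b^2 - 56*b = -2*a^2 + 14*a + 8*b^2 + b*(6*a - 56)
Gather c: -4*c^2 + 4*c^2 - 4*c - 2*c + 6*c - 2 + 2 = 0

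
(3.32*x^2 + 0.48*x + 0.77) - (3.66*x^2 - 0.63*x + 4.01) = -0.34*x^2 + 1.11*x - 3.24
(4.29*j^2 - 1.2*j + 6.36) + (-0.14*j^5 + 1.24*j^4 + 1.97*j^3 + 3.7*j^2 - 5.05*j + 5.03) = -0.14*j^5 + 1.24*j^4 + 1.97*j^3 + 7.99*j^2 - 6.25*j + 11.39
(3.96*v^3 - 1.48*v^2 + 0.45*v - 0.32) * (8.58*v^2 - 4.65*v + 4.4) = 33.9768*v^5 - 31.1124*v^4 + 28.167*v^3 - 11.3501*v^2 + 3.468*v - 1.408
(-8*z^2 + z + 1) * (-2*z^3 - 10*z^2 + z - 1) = 16*z^5 + 78*z^4 - 20*z^3 - z^2 - 1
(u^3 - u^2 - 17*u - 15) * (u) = u^4 - u^3 - 17*u^2 - 15*u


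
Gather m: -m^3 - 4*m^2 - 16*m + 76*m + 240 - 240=-m^3 - 4*m^2 + 60*m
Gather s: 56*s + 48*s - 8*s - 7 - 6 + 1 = 96*s - 12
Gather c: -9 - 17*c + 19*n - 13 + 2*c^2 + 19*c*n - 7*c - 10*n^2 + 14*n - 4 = 2*c^2 + c*(19*n - 24) - 10*n^2 + 33*n - 26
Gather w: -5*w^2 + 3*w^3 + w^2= 3*w^3 - 4*w^2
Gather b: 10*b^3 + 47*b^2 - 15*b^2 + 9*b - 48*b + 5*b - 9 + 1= 10*b^3 + 32*b^2 - 34*b - 8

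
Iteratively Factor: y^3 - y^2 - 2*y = (y - 2)*(y^2 + y) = (y - 2)*(y + 1)*(y)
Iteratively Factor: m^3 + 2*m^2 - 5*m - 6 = (m - 2)*(m^2 + 4*m + 3) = (m - 2)*(m + 1)*(m + 3)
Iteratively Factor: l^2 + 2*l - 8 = (l + 4)*(l - 2)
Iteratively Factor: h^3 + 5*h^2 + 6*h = (h)*(h^2 + 5*h + 6) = h*(h + 2)*(h + 3)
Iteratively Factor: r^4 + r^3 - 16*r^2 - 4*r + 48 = (r - 3)*(r^3 + 4*r^2 - 4*r - 16) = (r - 3)*(r - 2)*(r^2 + 6*r + 8) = (r - 3)*(r - 2)*(r + 2)*(r + 4)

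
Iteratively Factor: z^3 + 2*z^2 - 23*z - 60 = (z + 3)*(z^2 - z - 20) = (z - 5)*(z + 3)*(z + 4)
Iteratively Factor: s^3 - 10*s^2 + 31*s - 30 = (s - 2)*(s^2 - 8*s + 15) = (s - 3)*(s - 2)*(s - 5)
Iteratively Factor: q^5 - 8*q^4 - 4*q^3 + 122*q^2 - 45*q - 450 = (q - 5)*(q^4 - 3*q^3 - 19*q^2 + 27*q + 90) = (q - 5)^2*(q^3 + 2*q^2 - 9*q - 18) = (q - 5)^2*(q - 3)*(q^2 + 5*q + 6) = (q - 5)^2*(q - 3)*(q + 3)*(q + 2)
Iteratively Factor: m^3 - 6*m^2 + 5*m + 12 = (m + 1)*(m^2 - 7*m + 12) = (m - 3)*(m + 1)*(m - 4)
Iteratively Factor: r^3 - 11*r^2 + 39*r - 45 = (r - 3)*(r^2 - 8*r + 15) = (r - 3)^2*(r - 5)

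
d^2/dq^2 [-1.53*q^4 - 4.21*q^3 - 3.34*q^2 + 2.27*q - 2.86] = -18.36*q^2 - 25.26*q - 6.68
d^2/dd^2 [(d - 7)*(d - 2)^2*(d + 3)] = 12*d^2 - 48*d - 2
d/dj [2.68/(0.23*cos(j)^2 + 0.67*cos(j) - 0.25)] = (1.2328*cos(j) + 1.7956)*sin(j)/(0.23*cos(j)^2 + 0.67*cos(j) - 0.25)^2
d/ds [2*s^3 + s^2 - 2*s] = 6*s^2 + 2*s - 2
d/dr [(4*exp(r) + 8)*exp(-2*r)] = 4*(-exp(r) - 4)*exp(-2*r)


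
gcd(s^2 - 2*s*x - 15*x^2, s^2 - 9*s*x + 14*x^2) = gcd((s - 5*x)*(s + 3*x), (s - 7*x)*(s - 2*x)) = 1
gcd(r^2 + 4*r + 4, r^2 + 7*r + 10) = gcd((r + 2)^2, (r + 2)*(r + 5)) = r + 2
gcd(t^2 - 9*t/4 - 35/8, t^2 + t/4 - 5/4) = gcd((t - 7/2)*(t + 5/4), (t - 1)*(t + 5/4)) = t + 5/4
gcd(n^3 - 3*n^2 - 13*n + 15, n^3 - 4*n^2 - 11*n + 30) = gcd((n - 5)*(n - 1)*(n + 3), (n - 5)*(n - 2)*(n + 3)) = n^2 - 2*n - 15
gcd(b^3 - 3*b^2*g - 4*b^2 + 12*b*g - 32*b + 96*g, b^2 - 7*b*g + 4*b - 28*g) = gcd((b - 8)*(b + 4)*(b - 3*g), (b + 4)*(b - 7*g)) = b + 4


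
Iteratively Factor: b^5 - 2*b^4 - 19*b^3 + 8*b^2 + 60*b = (b)*(b^4 - 2*b^3 - 19*b^2 + 8*b + 60) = b*(b - 2)*(b^3 - 19*b - 30) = b*(b - 5)*(b - 2)*(b^2 + 5*b + 6) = b*(b - 5)*(b - 2)*(b + 3)*(b + 2)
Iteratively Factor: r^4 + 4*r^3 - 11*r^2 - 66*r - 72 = (r + 2)*(r^3 + 2*r^2 - 15*r - 36) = (r - 4)*(r + 2)*(r^2 + 6*r + 9) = (r - 4)*(r + 2)*(r + 3)*(r + 3)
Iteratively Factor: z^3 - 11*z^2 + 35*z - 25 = (z - 1)*(z^2 - 10*z + 25) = (z - 5)*(z - 1)*(z - 5)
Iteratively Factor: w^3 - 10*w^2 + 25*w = (w - 5)*(w^2 - 5*w) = w*(w - 5)*(w - 5)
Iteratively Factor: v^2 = (v)*(v)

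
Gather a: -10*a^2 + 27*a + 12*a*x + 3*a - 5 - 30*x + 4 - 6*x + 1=-10*a^2 + a*(12*x + 30) - 36*x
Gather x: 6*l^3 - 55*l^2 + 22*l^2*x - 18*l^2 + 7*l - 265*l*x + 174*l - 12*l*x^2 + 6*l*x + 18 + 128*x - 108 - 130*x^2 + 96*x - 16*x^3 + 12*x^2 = 6*l^3 - 73*l^2 + 181*l - 16*x^3 + x^2*(-12*l - 118) + x*(22*l^2 - 259*l + 224) - 90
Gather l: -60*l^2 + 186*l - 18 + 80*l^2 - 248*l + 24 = 20*l^2 - 62*l + 6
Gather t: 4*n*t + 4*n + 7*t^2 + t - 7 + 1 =4*n + 7*t^2 + t*(4*n + 1) - 6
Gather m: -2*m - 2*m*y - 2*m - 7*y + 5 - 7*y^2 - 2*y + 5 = m*(-2*y - 4) - 7*y^2 - 9*y + 10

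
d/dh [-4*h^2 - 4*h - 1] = -8*h - 4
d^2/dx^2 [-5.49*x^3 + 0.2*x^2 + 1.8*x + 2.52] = 0.4 - 32.94*x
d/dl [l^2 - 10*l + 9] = 2*l - 10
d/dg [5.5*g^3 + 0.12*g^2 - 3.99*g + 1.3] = 16.5*g^2 + 0.24*g - 3.99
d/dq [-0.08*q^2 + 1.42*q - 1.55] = 1.42 - 0.16*q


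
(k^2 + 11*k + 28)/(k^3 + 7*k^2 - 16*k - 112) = 1/(k - 4)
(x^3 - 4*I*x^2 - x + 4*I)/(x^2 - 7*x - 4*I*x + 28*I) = (x^2 - 1)/(x - 7)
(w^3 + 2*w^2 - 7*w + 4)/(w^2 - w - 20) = (w^2 - 2*w + 1)/(w - 5)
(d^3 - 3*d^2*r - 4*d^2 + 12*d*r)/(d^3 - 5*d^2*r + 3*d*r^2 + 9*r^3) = d*(4 - d)/(-d^2 + 2*d*r + 3*r^2)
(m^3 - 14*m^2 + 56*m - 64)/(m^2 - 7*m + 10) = (m^2 - 12*m + 32)/(m - 5)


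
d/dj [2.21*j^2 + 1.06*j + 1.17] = 4.42*j + 1.06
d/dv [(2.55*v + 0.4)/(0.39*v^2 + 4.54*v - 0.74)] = (0.9945*v^2 + 11.577*v - (0.78*v + 4.54)*(2.55*v + 0.4) - 1.887)/(0.39*v^2 + 4.54*v - 0.74)^2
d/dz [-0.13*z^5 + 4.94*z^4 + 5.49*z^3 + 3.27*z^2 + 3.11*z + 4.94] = -0.65*z^4 + 19.76*z^3 + 16.47*z^2 + 6.54*z + 3.11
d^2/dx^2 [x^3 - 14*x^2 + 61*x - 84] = 6*x - 28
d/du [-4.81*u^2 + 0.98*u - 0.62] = 0.98 - 9.62*u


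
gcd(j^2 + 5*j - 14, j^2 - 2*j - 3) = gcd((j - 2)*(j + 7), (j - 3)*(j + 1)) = 1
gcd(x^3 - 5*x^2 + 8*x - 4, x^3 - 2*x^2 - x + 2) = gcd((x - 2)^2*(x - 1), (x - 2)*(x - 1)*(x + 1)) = x^2 - 3*x + 2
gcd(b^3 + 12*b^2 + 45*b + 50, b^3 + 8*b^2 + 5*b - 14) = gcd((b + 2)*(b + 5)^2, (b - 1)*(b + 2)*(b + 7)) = b + 2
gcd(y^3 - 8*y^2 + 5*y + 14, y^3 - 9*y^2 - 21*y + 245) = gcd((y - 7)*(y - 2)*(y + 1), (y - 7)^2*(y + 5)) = y - 7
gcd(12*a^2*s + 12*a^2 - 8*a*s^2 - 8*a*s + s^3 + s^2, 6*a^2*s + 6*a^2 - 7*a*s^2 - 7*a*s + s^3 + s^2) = -6*a*s - 6*a + s^2 + s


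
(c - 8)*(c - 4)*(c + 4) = c^3 - 8*c^2 - 16*c + 128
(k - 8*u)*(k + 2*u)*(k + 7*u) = k^3 + k^2*u - 58*k*u^2 - 112*u^3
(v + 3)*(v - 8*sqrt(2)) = v^2 - 8*sqrt(2)*v + 3*v - 24*sqrt(2)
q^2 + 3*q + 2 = (q + 1)*(q + 2)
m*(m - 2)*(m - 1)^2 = m^4 - 4*m^3 + 5*m^2 - 2*m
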